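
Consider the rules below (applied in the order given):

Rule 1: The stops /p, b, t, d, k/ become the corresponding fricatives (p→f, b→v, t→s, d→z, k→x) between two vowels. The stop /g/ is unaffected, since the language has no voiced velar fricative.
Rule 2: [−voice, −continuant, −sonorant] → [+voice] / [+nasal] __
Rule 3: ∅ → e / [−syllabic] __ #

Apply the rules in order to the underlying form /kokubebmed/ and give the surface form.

koxuvebmede

Rule 1 (intervocalic spirantization): /k/ is a stop between vowels /o/ and /u/, so it spirantizes to the fricative [x]. /b/ is a stop between vowels /u/ and /e/, so it spirantizes to the fricative [v]. /kokubebmed/ → koxuvebmed.
Rule 2 (post-nasal voicing): no segment meets the environment; /koxuvebmed/ is unchanged.
Rule 3 (final e-epenthesis): the form ends in the consonant /d/, so [e] is inserted word-finally. /koxuvebmed/ → koxuvebmede.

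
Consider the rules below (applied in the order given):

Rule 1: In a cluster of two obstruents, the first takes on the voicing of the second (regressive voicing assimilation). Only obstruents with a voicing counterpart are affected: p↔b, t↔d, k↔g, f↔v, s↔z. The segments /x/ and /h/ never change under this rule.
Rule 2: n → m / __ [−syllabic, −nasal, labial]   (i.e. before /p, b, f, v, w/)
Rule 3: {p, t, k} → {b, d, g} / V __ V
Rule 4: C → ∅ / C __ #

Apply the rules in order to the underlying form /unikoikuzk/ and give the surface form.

unigoigus

Rule 1 (regressive voicing assimilation): /z/ precedes the voiceless obstruent /k/, so it devoices to [s] by assimilation. /unikoikuzk/ → unikoikusk.
Rule 2 (nasal place assimilation): no segment meets the environment; /unikoikusk/ is unchanged.
Rule 3 (intervocalic voicing): /k/ is a voiceless stop between vowels /i/ and /o/, so it voices to [g]. /k/ is a voiceless stop between vowels /i/ and /u/, so it voices to [g]. /unikoikusk/ → unigoigusk.
Rule 4 (final cluster simplification): /k/ is the second consonant of a word-final cluster /sk/, so it deletes. /unigoigusk/ → unigoigus.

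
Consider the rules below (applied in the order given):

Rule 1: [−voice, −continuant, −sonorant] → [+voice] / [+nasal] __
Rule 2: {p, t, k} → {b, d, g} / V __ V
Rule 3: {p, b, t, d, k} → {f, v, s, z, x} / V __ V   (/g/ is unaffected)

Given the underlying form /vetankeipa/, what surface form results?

Rule 1 (post-nasal voicing): /k/ is a voiceless stop immediately after the nasal /n/, so it voices to [g]. /vetankeipa/ → vetangeipa.
Rule 2 (intervocalic voicing): /t/ is a voiceless stop between vowels /e/ and /a/, so it voices to [d]. /p/ is a voiceless stop between vowels /i/ and /a/, so it voices to [b]. /vetangeipa/ → vedangeiba.
Rule 3 (intervocalic spirantization): /d/ is a stop between vowels /e/ and /a/, so it spirantizes to the fricative [z]. /b/ is a stop between vowels /i/ and /a/, so it spirantizes to the fricative [v]. /vedangeiba/ → vezangeiva.

vezangeiva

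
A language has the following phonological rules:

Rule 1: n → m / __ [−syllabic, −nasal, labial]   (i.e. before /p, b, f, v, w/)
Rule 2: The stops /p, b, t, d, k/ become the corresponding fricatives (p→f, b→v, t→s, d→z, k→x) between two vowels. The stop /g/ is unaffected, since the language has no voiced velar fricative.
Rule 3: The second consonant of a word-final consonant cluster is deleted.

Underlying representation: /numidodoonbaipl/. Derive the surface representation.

numizozoombaip

Rule 1 (nasal place assimilation): /n/ precedes the labial consonant /b/, so it assimilates in place to [m]. /numidodoonbaipl/ → numidodoombaipl.
Rule 2 (intervocalic spirantization): /d/ is a stop between vowels /i/ and /o/, so it spirantizes to the fricative [z]. /d/ is a stop between vowels /o/ and /o/, so it spirantizes to the fricative [z]. /numidodoombaipl/ → numizozoombaipl.
Rule 3 (final cluster simplification): /l/ is the second consonant of a word-final cluster /pl/, so it deletes. /numizozoombaipl/ → numizozoombaip.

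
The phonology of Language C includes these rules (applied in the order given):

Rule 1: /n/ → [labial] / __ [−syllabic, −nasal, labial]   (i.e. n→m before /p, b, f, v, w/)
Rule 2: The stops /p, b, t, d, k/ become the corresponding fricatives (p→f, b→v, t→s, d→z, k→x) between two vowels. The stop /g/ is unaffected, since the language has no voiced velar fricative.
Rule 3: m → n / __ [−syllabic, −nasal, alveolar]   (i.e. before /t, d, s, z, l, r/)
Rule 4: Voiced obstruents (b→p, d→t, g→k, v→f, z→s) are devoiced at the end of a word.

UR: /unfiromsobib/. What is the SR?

Rule 1 (nasal place assimilation): /n/ precedes the labial consonant /f/, so it assimilates in place to [m]. /unfiromsobib/ → umfiromsobib.
Rule 2 (intervocalic spirantization): /b/ is a stop between vowels /o/ and /i/, so it spirantizes to the fricative [v]. /umfiromsobib/ → umfiromsovib.
Rule 3 (nasal place assimilation): /m/ precedes the alveolar consonant /s/, so it assimilates in place to [n]. /umfiromsovib/ → umfironsovib.
Rule 4 (final devoicing): /b/ is a voiced obstruent in word-final position, so it devoices to [p]. /umfironsovib/ → umfironsovip.

umfironsovip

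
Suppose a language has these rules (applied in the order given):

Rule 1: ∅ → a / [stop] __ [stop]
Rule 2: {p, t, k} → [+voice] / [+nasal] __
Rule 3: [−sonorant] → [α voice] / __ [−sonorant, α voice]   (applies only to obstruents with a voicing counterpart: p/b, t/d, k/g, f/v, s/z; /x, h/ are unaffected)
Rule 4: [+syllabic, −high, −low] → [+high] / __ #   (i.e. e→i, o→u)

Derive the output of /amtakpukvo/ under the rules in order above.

Rule 1 (stop-cluster a-epenthesis): /k/ and /p/ form a stop–stop cluster, so [a] is inserted between them. /amtakpukvo/ → amtakapukvo.
Rule 2 (post-nasal voicing): /t/ is a voiceless stop immediately after the nasal /m/, so it voices to [d]. /amtakapukvo/ → amdakapukvo.
Rule 3 (regressive voicing assimilation): /k/ precedes the voiced obstruent /v/, so it voices to [g] by assimilation. /amdakapukvo/ → amdakapugvo.
Rule 4 (final vowel raising): /o/ is a mid vowel in word-final position, so it raises to [u]. /amdakapugvo/ → amdakapugvu.

amdakapugvu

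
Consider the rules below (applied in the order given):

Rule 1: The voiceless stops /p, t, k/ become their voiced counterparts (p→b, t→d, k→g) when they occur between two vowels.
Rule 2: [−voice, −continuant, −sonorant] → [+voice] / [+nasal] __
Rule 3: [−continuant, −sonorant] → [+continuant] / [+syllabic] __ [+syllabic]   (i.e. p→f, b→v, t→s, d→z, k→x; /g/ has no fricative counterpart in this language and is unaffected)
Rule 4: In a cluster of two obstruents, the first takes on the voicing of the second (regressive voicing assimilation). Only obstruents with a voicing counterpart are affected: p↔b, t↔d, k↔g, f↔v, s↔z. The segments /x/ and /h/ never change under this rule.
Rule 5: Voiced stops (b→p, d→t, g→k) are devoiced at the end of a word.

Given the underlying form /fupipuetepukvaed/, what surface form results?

fuvivuezevugvaet

Rule 1 (intervocalic voicing): /p/ is a voiceless stop between vowels /u/ and /i/, so it voices to [b]. /p/ is a voiceless stop between vowels /i/ and /u/, so it voices to [b]. /t/ is a voiceless stop between vowels /e/ and /e/, so it voices to [d]. /p/ is a voiceless stop between vowels /e/ and /u/, so it voices to [b]. /fupipuetepukvaed/ → fubibuedebukvaed.
Rule 2 (post-nasal voicing): no segment meets the environment; /fubibuedebukvaed/ is unchanged.
Rule 3 (intervocalic spirantization): /b/ is a stop between vowels /u/ and /i/, so it spirantizes to the fricative [v]. /b/ is a stop between vowels /i/ and /u/, so it spirantizes to the fricative [v]. /d/ is a stop between vowels /e/ and /e/, so it spirantizes to the fricative [z]. /b/ is a stop between vowels /e/ and /u/, so it spirantizes to the fricative [v]. /fubibuedebukvaed/ → fuvivuezevukvaed.
Rule 4 (regressive voicing assimilation): /k/ precedes the voiced obstruent /v/, so it voices to [g] by assimilation. /fuvivuezevukvaed/ → fuvivuezevugvaed.
Rule 5 (final devoicing): /d/ is a voiced stop in word-final position, so it devoices to [t]. /fuvivuezevugvaed/ → fuvivuezevugvaet.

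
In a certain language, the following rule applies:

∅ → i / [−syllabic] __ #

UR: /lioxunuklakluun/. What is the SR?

lioxunuklakluuni

the form ends in the consonant /n/, so [i] is inserted word-finally.
Surface form: [lioxunuklakluuni].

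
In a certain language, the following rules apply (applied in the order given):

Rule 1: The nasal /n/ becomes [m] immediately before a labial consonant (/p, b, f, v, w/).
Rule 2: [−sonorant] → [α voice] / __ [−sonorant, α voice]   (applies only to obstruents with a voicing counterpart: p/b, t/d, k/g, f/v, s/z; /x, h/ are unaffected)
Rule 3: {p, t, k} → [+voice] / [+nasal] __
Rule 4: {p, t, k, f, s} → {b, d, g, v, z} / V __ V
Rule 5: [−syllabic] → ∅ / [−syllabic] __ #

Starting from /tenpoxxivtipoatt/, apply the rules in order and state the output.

temboxxiftiboat

Rule 1 (nasal place assimilation): /n/ precedes the labial consonant /p/, so it assimilates in place to [m]. /tenpoxxivtipoatt/ → tempoxxivtipoatt.
Rule 2 (regressive voicing assimilation): /v/ precedes the voiceless obstruent /t/, so it devoices to [f] by assimilation. /tempoxxivtipoatt/ → tempoxxiftipoatt.
Rule 3 (post-nasal voicing): /p/ is a voiceless stop immediately after the nasal /m/, so it voices to [b]. /tempoxxiftipoatt/ → temboxxiftipoatt.
Rule 4 (intervocalic voicing): /p/ is a voiceless obstruent between vowels /i/ and /o/, so it voices to [b]. /temboxxiftipoatt/ → temboxxiftiboatt.
Rule 5 (final cluster simplification): /t/ is the second consonant of a word-final cluster /tt/, so it deletes. /temboxxiftiboatt/ → temboxxiftiboat.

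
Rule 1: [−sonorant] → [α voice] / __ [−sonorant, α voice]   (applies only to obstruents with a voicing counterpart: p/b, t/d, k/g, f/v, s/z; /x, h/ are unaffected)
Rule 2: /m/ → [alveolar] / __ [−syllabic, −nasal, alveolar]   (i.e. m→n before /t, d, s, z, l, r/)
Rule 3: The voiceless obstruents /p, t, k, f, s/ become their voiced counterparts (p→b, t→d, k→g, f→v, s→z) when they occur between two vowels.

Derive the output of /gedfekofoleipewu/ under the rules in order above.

getfegovoleibewu

Rule 1 (regressive voicing assimilation): /d/ precedes the voiceless obstruent /f/, so it devoices to [t] by assimilation. /gedfekofoleipewu/ → getfekofoleipewu.
Rule 2 (nasal place assimilation): no segment meets the environment; /getfekofoleipewu/ is unchanged.
Rule 3 (intervocalic voicing): /k/ is a voiceless obstruent between vowels /e/ and /o/, so it voices to [g]. /f/ is a voiceless obstruent between vowels /o/ and /o/, so it voices to [v]. /p/ is a voiceless obstruent between vowels /i/ and /e/, so it voices to [b]. /getfekofoleipewu/ → getfegovoleibewu.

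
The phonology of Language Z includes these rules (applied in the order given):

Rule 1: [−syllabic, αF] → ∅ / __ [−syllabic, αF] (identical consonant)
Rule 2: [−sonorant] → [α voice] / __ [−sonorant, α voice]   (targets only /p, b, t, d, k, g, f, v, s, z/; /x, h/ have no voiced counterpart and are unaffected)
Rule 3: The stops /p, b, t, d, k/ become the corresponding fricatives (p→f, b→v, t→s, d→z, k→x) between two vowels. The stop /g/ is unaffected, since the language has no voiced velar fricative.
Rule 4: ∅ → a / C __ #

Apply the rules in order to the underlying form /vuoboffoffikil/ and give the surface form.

vuovofofixila

Rule 1 (degemination): /ff/ is a geminate; the first /f/ deletes. /ff/ is a geminate; the first /f/ deletes. /vuoboffoffikil/ → vuobofofikil.
Rule 2 (regressive voicing assimilation): no segment meets the environment; /vuobofofikil/ is unchanged.
Rule 3 (intervocalic spirantization): /b/ is a stop between vowels /o/ and /o/, so it spirantizes to the fricative [v]. /k/ is a stop between vowels /i/ and /i/, so it spirantizes to the fricative [x]. /vuobofofikil/ → vuovofofixil.
Rule 4 (final a-epenthesis): the form ends in the consonant /l/, so [a] is inserted word-finally. /vuovofofixil/ → vuovofofixila.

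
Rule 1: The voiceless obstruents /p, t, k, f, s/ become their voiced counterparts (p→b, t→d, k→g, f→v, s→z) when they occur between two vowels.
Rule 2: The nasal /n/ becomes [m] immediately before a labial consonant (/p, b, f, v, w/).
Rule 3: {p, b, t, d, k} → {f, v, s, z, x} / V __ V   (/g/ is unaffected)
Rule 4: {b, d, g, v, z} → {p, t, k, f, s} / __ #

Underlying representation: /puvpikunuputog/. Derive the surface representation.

puvpigunuvuzok

Rule 1 (intervocalic voicing): /k/ is a voiceless obstruent between vowels /i/ and /u/, so it voices to [g]. /p/ is a voiceless obstruent between vowels /u/ and /u/, so it voices to [b]. /t/ is a voiceless obstruent between vowels /u/ and /o/, so it voices to [d]. /puvpikunuputog/ → puvpigunubudog.
Rule 2 (nasal place assimilation): no segment meets the environment; /puvpigunubudog/ is unchanged.
Rule 3 (intervocalic spirantization): /b/ is a stop between vowels /u/ and /u/, so it spirantizes to the fricative [v]. /d/ is a stop between vowels /u/ and /o/, so it spirantizes to the fricative [z]. /puvpigunubudog/ → puvpigunuvuzog.
Rule 4 (final devoicing): /g/ is a voiced obstruent in word-final position, so it devoices to [k]. /puvpigunuvuzog/ → puvpigunuvuzok.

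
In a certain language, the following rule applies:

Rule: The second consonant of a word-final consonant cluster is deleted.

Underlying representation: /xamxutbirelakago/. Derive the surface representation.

xamxutbirelakago

No segment of /xamxutbirelakago/ meets the structural description of the rule, so the form surfaces unchanged.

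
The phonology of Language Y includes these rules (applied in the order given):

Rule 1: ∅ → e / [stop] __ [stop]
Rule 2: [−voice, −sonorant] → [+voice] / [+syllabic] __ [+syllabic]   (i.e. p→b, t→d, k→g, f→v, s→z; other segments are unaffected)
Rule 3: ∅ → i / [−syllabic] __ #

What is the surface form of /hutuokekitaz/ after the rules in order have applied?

huduogegidazi

Rule 1 (stop-cluster e-epenthesis): no segment meets the environment; /hutuokekitaz/ is unchanged.
Rule 2 (intervocalic voicing): /t/ is a voiceless obstruent between vowels /u/ and /u/, so it voices to [d]. /k/ is a voiceless obstruent between vowels /o/ and /e/, so it voices to [g]. /k/ is a voiceless obstruent between vowels /e/ and /i/, so it voices to [g]. /t/ is a voiceless obstruent between vowels /i/ and /a/, so it voices to [d]. /hutuokekitaz/ → huduogegidaz.
Rule 3 (final i-epenthesis): the form ends in the consonant /z/, so [i] is inserted word-finally. /huduogegidaz/ → huduogegidazi.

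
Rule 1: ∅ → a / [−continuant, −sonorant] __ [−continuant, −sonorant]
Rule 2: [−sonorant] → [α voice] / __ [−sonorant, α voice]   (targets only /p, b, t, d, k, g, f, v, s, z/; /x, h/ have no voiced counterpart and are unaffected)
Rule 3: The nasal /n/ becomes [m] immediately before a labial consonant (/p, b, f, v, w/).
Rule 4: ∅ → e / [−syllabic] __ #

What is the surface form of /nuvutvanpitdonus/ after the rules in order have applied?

Rule 1 (stop-cluster a-epenthesis): /t/ and /d/ form a stop–stop cluster, so [a] is inserted between them. /nuvutvanpitdonus/ → nuvutvanpitadonus.
Rule 2 (regressive voicing assimilation): /t/ precedes the voiced obstruent /v/, so it voices to [d] by assimilation. /nuvutvanpitadonus/ → nuvudvanpitadonus.
Rule 3 (nasal place assimilation): /n/ precedes the labial consonant /p/, so it assimilates in place to [m]. /nuvudvanpitadonus/ → nuvudvampitadonus.
Rule 4 (final e-epenthesis): the form ends in the consonant /s/, so [e] is inserted word-finally. /nuvudvampitadonus/ → nuvudvampitadonuse.

nuvudvampitadonuse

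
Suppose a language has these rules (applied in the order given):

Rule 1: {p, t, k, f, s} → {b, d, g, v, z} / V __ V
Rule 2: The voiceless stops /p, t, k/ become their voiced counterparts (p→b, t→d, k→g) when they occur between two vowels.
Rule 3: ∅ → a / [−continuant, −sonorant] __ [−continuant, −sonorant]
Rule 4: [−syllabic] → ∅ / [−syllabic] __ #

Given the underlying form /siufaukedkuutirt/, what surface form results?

siuvaugedakuudir

Rule 1 (intervocalic voicing): /f/ is a voiceless obstruent between vowels /u/ and /a/, so it voices to [v]. /k/ is a voiceless obstruent between vowels /u/ and /e/, so it voices to [g]. /t/ is a voiceless obstruent between vowels /u/ and /i/, so it voices to [d]. /siufaukedkuutirt/ → siuvaugedkuudirt.
Rule 2 (intervocalic voicing): no segment meets the environment; /siuvaugedkuudirt/ is unchanged.
Rule 3 (stop-cluster a-epenthesis): /d/ and /k/ form a stop–stop cluster, so [a] is inserted between them. /siuvaugedkuudirt/ → siuvaugedakuudirt.
Rule 4 (final cluster simplification): /t/ is the second consonant of a word-final cluster /rt/, so it deletes. /siuvaugedakuudirt/ → siuvaugedakuudir.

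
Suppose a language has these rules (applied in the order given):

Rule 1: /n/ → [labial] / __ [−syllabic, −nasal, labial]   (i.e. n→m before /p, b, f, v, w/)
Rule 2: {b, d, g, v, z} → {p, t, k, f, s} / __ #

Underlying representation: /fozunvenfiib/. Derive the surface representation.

Rule 1 (nasal place assimilation): /n/ precedes the labial consonant /v/, so it assimilates in place to [m]. /n/ precedes the labial consonant /f/, so it assimilates in place to [m]. /fozunvenfiib/ → fozumvemfiib.
Rule 2 (final devoicing): /b/ is a voiced obstruent in word-final position, so it devoices to [p]. /fozumvemfiib/ → fozumvemfiip.

fozumvemfiip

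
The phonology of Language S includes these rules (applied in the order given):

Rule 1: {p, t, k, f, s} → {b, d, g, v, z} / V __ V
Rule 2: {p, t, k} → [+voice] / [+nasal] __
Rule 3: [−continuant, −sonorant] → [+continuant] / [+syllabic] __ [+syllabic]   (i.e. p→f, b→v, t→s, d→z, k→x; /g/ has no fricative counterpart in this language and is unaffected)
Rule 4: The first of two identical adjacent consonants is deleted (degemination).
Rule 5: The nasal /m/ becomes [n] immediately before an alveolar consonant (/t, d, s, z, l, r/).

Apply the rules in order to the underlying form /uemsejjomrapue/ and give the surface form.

Rule 1 (intervocalic voicing): /p/ is a voiceless obstruent between vowels /a/ and /u/, so it voices to [b]. /uemsejjomrapue/ → uemsejjomrabue.
Rule 2 (post-nasal voicing): no segment meets the environment; /uemsejjomrabue/ is unchanged.
Rule 3 (intervocalic spirantization): /b/ is a stop between vowels /a/ and /u/, so it spirantizes to the fricative [v]. /uemsejjomrabue/ → uemsejjomravue.
Rule 4 (degemination): /jj/ is a geminate; the first /j/ deletes. /uemsejjomravue/ → uemsejomravue.
Rule 5 (nasal place assimilation): /m/ precedes the alveolar consonant /s/, so it assimilates in place to [n]. /m/ precedes the alveolar consonant /r/, so it assimilates in place to [n]. /uemsejomravue/ → uensejonravue.

uensejonravue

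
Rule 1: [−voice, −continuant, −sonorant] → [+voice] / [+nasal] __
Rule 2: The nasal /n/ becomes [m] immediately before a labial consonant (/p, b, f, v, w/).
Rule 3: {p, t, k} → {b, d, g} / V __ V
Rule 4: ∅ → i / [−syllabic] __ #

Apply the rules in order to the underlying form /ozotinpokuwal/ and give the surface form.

ozodimboguwali

Rule 1 (post-nasal voicing): /p/ is a voiceless stop immediately after the nasal /n/, so it voices to [b]. /ozotinpokuwal/ → ozotinbokuwal.
Rule 2 (nasal place assimilation): /n/ precedes the labial consonant /b/, so it assimilates in place to [m]. /ozotinbokuwal/ → ozotimbokuwal.
Rule 3 (intervocalic voicing): /t/ is a voiceless stop between vowels /o/ and /i/, so it voices to [d]. /k/ is a voiceless stop between vowels /o/ and /u/, so it voices to [g]. /ozotimbokuwal/ → ozodimboguwal.
Rule 4 (final i-epenthesis): the form ends in the consonant /l/, so [i] is inserted word-finally. /ozodimboguwal/ → ozodimboguwali.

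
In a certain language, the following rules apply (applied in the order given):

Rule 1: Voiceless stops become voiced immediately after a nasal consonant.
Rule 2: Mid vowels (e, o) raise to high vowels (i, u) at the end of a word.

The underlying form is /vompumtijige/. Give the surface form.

vombumdijigi

Rule 1 (post-nasal voicing): /p/ is a voiceless stop immediately after the nasal /m/, so it voices to [b]. /t/ is a voiceless stop immediately after the nasal /m/, so it voices to [d]. /vompumtijige/ → vombumdijige.
Rule 2 (final vowel raising): /e/ is a mid vowel in word-final position, so it raises to [i]. /vombumdijige/ → vombumdijigi.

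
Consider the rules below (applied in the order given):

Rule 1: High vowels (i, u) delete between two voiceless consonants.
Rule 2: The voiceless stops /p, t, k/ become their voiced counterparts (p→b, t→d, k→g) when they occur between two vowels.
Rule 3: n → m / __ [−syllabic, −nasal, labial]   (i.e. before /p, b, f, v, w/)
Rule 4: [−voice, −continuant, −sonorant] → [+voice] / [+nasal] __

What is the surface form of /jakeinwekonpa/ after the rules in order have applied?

Rule 1 (high vowel syncope): no segment meets the environment; /jakeinwekonpa/ is unchanged.
Rule 2 (intervocalic voicing): /k/ is a voiceless stop between vowels /a/ and /e/, so it voices to [g]. /k/ is a voiceless stop between vowels /e/ and /o/, so it voices to [g]. /jakeinwekonpa/ → jageinwegonpa.
Rule 3 (nasal place assimilation): /n/ precedes the labial consonant /w/, so it assimilates in place to [m]. /n/ precedes the labial consonant /p/, so it assimilates in place to [m]. /jageinwegonpa/ → jageimwegompa.
Rule 4 (post-nasal voicing): /p/ is a voiceless stop immediately after the nasal /m/, so it voices to [b]. /jageimwegompa/ → jageimwegomba.

jageimwegomba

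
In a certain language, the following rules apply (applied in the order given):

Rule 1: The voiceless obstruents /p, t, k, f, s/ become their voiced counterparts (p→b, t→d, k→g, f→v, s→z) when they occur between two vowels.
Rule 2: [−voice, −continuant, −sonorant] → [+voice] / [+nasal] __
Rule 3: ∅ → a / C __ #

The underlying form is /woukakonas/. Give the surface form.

wougagonasa

Rule 1 (intervocalic voicing): /k/ is a voiceless obstruent between vowels /u/ and /a/, so it voices to [g]. /k/ is a voiceless obstruent between vowels /a/ and /o/, so it voices to [g]. /woukakonas/ → wougagonas.
Rule 2 (post-nasal voicing): no segment meets the environment; /wougagonas/ is unchanged.
Rule 3 (final a-epenthesis): the form ends in the consonant /s/, so [a] is inserted word-finally. /wougagonas/ → wougagonasa.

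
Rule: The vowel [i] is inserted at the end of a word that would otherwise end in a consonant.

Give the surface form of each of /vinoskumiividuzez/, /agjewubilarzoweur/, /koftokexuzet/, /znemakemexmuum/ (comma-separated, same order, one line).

/vinoskumiividuzez/: the form ends in the consonant /z/, so [i] is inserted word-finally. → [vinoskumiividuzezi].
/agjewubilarzoweur/: the form ends in the consonant /r/, so [i] is inserted word-finally. → [agjewubilarzoweuri].
/koftokexuzet/: the form ends in the consonant /t/, so [i] is inserted word-finally. → [koftokexuzeti].
/znemakemexmuum/: the form ends in the consonant /m/, so [i] is inserted word-finally. → [znemakemexmuumi].

vinoskumiividuzezi, agjewubilarzoweuri, koftokexuzeti, znemakemexmuumi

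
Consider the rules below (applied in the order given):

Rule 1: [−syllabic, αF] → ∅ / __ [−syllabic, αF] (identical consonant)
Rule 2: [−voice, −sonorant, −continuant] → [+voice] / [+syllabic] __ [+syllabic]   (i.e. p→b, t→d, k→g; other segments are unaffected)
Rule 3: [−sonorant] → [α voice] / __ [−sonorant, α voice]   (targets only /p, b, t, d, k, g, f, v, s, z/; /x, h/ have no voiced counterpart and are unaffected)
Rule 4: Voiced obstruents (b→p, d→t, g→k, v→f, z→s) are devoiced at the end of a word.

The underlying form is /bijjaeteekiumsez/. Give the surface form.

bijaedeegiumses

Rule 1 (degemination): /jj/ is a geminate; the first /j/ deletes. /bijjaeteekiumsez/ → bijaeteekiumsez.
Rule 2 (intervocalic voicing): /t/ is a voiceless stop between vowels /e/ and /e/, so it voices to [d]. /k/ is a voiceless stop between vowels /e/ and /i/, so it voices to [g]. /bijaeteekiumsez/ → bijaedeegiumsez.
Rule 3 (regressive voicing assimilation): no segment meets the environment; /bijaedeegiumsez/ is unchanged.
Rule 4 (final devoicing): /z/ is a voiced obstruent in word-final position, so it devoices to [s]. /bijaedeegiumsez/ → bijaedeegiumses.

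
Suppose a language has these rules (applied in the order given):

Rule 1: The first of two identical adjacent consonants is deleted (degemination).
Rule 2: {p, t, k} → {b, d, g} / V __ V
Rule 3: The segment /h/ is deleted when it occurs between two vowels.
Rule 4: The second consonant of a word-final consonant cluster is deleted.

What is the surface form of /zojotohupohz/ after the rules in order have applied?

zojodouboh

Rule 1 (degemination): no segment meets the environment; /zojotohupohz/ is unchanged.
Rule 2 (intervocalic voicing): /t/ is a voiceless stop between vowels /o/ and /o/, so it voices to [d]. /p/ is a voiceless stop between vowels /u/ and /o/, so it voices to [b]. /zojotohupohz/ → zojodohubohz.
Rule 3 (intervocalic h-deletion): /h/ occurs between vowels /o/ and /u/, so it deletes. /zojodohubohz/ → zojodoubohz.
Rule 4 (final cluster simplification): /z/ is the second consonant of a word-final cluster /hz/, so it deletes. /zojodoubohz/ → zojodouboh.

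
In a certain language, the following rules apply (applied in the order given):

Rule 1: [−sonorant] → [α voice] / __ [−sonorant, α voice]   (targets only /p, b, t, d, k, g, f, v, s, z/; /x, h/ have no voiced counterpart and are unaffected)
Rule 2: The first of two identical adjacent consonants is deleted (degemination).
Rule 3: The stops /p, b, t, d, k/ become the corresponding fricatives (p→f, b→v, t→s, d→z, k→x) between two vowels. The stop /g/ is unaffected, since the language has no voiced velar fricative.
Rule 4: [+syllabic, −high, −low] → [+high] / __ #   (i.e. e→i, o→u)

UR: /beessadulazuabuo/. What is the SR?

beesazulazuavuu

Rule 1 (regressive voicing assimilation): no segment meets the environment; /beessadulazuabuo/ is unchanged.
Rule 2 (degemination): /ss/ is a geminate; the first /s/ deletes. /beessadulazuabuo/ → beesadulazuabuo.
Rule 3 (intervocalic spirantization): /d/ is a stop between vowels /a/ and /u/, so it spirantizes to the fricative [z]. /b/ is a stop between vowels /a/ and /u/, so it spirantizes to the fricative [v]. /beesadulazuabuo/ → beesazulazuavuo.
Rule 4 (final vowel raising): /o/ is a mid vowel in word-final position, so it raises to [u]. /beesazulazuavuo/ → beesazulazuavuu.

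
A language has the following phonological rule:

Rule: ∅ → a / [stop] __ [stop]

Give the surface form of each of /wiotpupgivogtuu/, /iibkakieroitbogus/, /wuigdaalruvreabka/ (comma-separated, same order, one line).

/wiotpupgivogtuu/: /t/ and /p/ form a stop–stop cluster, so [a] is inserted between them. /p/ and /g/ form a stop–stop cluster, so [a] is inserted between them. /g/ and /t/ form a stop–stop cluster, so [a] is inserted between them. → [wiotapupagivogatuu].
/iibkakieroitbogus/: /b/ and /k/ form a stop–stop cluster, so [a] is inserted between them. /t/ and /b/ form a stop–stop cluster, so [a] is inserted between them. → [iibakakieroitabogus].
/wuigdaalruvreabka/: /g/ and /d/ form a stop–stop cluster, so [a] is inserted between them. /b/ and /k/ form a stop–stop cluster, so [a] is inserted between them. → [wuigadaalruvreabaka].

wiotapupagivogatuu, iibakakieroitabogus, wuigadaalruvreabaka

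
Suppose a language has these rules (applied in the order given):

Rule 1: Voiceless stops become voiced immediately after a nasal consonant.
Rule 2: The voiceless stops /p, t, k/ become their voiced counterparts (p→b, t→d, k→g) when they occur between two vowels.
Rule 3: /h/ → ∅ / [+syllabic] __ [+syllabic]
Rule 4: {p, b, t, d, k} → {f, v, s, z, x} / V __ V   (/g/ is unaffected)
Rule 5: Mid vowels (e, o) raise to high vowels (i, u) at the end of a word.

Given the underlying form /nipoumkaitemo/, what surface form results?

Rule 1 (post-nasal voicing): /k/ is a voiceless stop immediately after the nasal /m/, so it voices to [g]. /nipoumkaitemo/ → nipoumgaitemo.
Rule 2 (intervocalic voicing): /p/ is a voiceless stop between vowels /i/ and /o/, so it voices to [b]. /t/ is a voiceless stop between vowels /i/ and /e/, so it voices to [d]. /nipoumgaitemo/ → niboumgaidemo.
Rule 3 (intervocalic h-deletion): no segment meets the environment; /niboumgaidemo/ is unchanged.
Rule 4 (intervocalic spirantization): /b/ is a stop between vowels /i/ and /o/, so it spirantizes to the fricative [v]. /d/ is a stop between vowels /i/ and /e/, so it spirantizes to the fricative [z]. /niboumgaidemo/ → nivoumgaizemo.
Rule 5 (final vowel raising): /o/ is a mid vowel in word-final position, so it raises to [u]. /nivoumgaizemo/ → nivoumgaizemu.

nivoumgaizemu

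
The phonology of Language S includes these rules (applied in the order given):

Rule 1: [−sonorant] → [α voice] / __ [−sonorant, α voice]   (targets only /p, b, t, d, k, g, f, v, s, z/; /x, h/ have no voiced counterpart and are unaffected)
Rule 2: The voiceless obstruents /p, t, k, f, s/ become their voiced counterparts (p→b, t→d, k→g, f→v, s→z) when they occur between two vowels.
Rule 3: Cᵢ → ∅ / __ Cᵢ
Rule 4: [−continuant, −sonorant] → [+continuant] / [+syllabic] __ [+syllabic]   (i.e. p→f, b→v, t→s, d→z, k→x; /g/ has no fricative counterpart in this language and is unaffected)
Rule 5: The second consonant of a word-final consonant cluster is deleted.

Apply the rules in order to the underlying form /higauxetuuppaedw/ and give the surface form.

higauxezuufaed

Rule 1 (regressive voicing assimilation): no segment meets the environment; /higauxetuuppaedw/ is unchanged.
Rule 2 (intervocalic voicing): /t/ is a voiceless obstruent between vowels /e/ and /u/, so it voices to [d]. /higauxetuuppaedw/ → higauxeduuppaedw.
Rule 3 (degemination): /pp/ is a geminate; the first /p/ deletes. /higauxeduuppaedw/ → higauxeduupaedw.
Rule 4 (intervocalic spirantization): /d/ is a stop between vowels /e/ and /u/, so it spirantizes to the fricative [z]. /p/ is a stop between vowels /u/ and /a/, so it spirantizes to the fricative [f]. /higauxeduupaedw/ → higauxezuufaedw.
Rule 5 (final cluster simplification): /w/ is the second consonant of a word-final cluster /dw/, so it deletes. /higauxezuufaedw/ → higauxezuufaed.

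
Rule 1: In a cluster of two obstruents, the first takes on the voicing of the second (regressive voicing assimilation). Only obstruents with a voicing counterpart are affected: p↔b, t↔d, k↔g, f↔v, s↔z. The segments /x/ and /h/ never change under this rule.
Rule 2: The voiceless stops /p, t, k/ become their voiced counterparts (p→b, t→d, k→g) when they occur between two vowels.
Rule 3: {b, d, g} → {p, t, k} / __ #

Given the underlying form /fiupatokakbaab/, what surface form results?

fiubadogagbaap

Rule 1 (regressive voicing assimilation): /k/ precedes the voiced obstruent /b/, so it voices to [g] by assimilation. /fiupatokakbaab/ → fiupatokagbaab.
Rule 2 (intervocalic voicing): /p/ is a voiceless stop between vowels /u/ and /a/, so it voices to [b]. /t/ is a voiceless stop between vowels /a/ and /o/, so it voices to [d]. /k/ is a voiceless stop between vowels /o/ and /a/, so it voices to [g]. /fiupatokagbaab/ → fiubadogagbaab.
Rule 3 (final devoicing): /b/ is a voiced stop in word-final position, so it devoices to [p]. /fiubadogagbaab/ → fiubadogagbaap.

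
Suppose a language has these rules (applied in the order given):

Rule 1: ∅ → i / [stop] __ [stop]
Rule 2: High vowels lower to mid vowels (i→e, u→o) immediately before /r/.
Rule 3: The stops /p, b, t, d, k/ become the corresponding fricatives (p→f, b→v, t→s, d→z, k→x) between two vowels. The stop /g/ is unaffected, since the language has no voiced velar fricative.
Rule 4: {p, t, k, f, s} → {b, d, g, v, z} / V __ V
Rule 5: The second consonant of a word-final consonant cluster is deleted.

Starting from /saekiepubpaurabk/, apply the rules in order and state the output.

Rule 1 (stop-cluster i-epenthesis): /b/ and /p/ form a stop–stop cluster, so [i] is inserted between them. /b/ and /k/ form a stop–stop cluster, so [i] is inserted between them. /saekiepubpaurabk/ → saekiepubipaurabik.
Rule 2 (pre-rhotic lowering): /u/ is a high vowel immediately before /r/, so it lowers to [o]. /saekiepubipaurabik/ → saekiepubipaorabik.
Rule 3 (intervocalic spirantization): /k/ is a stop between vowels /e/ and /i/, so it spirantizes to the fricative [x]. /p/ is a stop between vowels /e/ and /u/, so it spirantizes to the fricative [f]. /b/ is a stop between vowels /u/ and /i/, so it spirantizes to the fricative [v]. /p/ is a stop between vowels /i/ and /a/, so it spirantizes to the fricative [f]. /b/ is a stop between vowels /a/ and /i/, so it spirantizes to the fricative [v]. /saekiepubipaorabik/ → saexiefuvifaoravik.
Rule 4 (intervocalic voicing): /f/ is a voiceless obstruent between vowels /e/ and /u/, so it voices to [v]. /f/ is a voiceless obstruent between vowels /i/ and /a/, so it voices to [v]. /saexiefuvifaoravik/ → saexievuvivaoravik.
Rule 5 (final cluster simplification): no segment meets the environment; /saexievuvivaoravik/ is unchanged.

saexievuvivaoravik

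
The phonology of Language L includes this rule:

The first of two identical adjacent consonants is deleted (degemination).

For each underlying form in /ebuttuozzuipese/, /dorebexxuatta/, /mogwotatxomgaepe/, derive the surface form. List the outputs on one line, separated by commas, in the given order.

/ebuttuozzuipese/: /tt/ is a geminate; the first /t/ deletes. /zz/ is a geminate; the first /z/ deletes. → [ebutuozuipese].
/dorebexxuatta/: /xx/ is a geminate; the first /x/ deletes. /tt/ is a geminate; the first /t/ deletes. → [dorebexuata].
/mogwotatxomgaepe/: the rule's environment is not met; surfaces unchanged as [mogwotatxomgaepe].

ebutuozuipese, dorebexuata, mogwotatxomgaepe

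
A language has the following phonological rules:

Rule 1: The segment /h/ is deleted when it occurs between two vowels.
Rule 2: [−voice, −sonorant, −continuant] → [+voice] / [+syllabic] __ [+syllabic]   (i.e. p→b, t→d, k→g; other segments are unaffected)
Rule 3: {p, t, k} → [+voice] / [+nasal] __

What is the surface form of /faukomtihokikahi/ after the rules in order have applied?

faugomdiogigai

Rule 1 (intervocalic h-deletion): /h/ occurs between vowels /i/ and /o/, so it deletes. /h/ occurs between vowels /a/ and /i/, so it deletes. /faukomtihokikahi/ → faukomtiokikai.
Rule 2 (intervocalic voicing): /k/ is a voiceless stop between vowels /u/ and /o/, so it voices to [g]. /k/ is a voiceless stop between vowels /o/ and /i/, so it voices to [g]. /k/ is a voiceless stop between vowels /i/ and /a/, so it voices to [g]. /faukomtiokikai/ → faugomtiogigai.
Rule 3 (post-nasal voicing): /t/ is a voiceless stop immediately after the nasal /m/, so it voices to [d]. /faugomtiogigai/ → faugomdiogigai.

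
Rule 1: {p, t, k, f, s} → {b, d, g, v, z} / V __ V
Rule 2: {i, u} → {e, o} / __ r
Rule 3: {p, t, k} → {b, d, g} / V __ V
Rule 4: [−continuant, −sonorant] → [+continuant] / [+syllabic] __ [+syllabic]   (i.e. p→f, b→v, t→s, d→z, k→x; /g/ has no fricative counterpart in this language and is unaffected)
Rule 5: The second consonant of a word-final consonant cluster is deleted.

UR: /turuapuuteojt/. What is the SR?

Rule 1 (intervocalic voicing): /p/ is a voiceless obstruent between vowels /a/ and /u/, so it voices to [b]. /t/ is a voiceless obstruent between vowels /u/ and /e/, so it voices to [d]. /turuapuuteojt/ → turuabuudeojt.
Rule 2 (pre-rhotic lowering): /u/ is a high vowel immediately before /r/, so it lowers to [o]. /turuabuudeojt/ → toruabuudeojt.
Rule 3 (intervocalic voicing): no segment meets the environment; /toruabuudeojt/ is unchanged.
Rule 4 (intervocalic spirantization): /b/ is a stop between vowels /a/ and /u/, so it spirantizes to the fricative [v]. /d/ is a stop between vowels /u/ and /e/, so it spirantizes to the fricative [z]. /toruabuudeojt/ → toruavuuzeojt.
Rule 5 (final cluster simplification): /t/ is the second consonant of a word-final cluster /jt/, so it deletes. /toruavuuzeojt/ → toruavuuzeoj.

toruavuuzeoj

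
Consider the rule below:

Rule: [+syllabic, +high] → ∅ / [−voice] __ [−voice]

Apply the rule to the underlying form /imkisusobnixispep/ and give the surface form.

/i/ is a high vowel flanked by voiceless consonants /k/ and /s/, so it deletes.
/u/ is a high vowel flanked by voiceless consonants /s/ and /s/, so it deletes.
/i/ is a high vowel flanked by voiceless consonants /x/ and /s/, so it deletes.
The other instances of /i/ do not occur in the required environment and remain unchanged.
Surface form: [imkssobnixspep].

imkssobnixspep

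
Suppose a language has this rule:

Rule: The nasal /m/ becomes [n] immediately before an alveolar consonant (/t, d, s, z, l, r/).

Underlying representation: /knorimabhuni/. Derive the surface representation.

knorimabhuni

No segment of /knorimabhuni/ meets the structural description of the rule, so the form surfaces unchanged.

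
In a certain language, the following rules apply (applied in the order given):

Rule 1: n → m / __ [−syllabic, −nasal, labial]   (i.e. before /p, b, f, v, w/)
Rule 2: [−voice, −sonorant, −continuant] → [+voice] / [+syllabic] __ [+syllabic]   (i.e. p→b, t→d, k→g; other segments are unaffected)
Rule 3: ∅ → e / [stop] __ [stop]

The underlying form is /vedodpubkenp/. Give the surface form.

vedodepubekemp

Rule 1 (nasal place assimilation): /n/ precedes the labial consonant /p/, so it assimilates in place to [m]. /vedodpubkenp/ → vedodpubkemp.
Rule 2 (intervocalic voicing): no segment meets the environment; /vedodpubkemp/ is unchanged.
Rule 3 (stop-cluster e-epenthesis): /d/ and /p/ form a stop–stop cluster, so [e] is inserted between them. /b/ and /k/ form a stop–stop cluster, so [e] is inserted between them. /vedodpubkemp/ → vedodepubekemp.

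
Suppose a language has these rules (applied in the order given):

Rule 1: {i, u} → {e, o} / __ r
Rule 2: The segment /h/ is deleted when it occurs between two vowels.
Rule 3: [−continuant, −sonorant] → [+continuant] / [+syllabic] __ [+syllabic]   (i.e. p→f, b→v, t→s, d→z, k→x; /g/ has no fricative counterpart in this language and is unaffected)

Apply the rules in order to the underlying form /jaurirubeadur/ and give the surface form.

jaoreruveazor

Rule 1 (pre-rhotic lowering): /u/ is a high vowel immediately before /r/, so it lowers to [o]. /i/ is a high vowel immediately before /r/, so it lowers to [e]. /u/ is a high vowel immediately before /r/, so it lowers to [o]. /jaurirubeadur/ → jaorerubeador.
Rule 2 (intervocalic h-deletion): no segment meets the environment; /jaorerubeador/ is unchanged.
Rule 3 (intervocalic spirantization): /b/ is a stop between vowels /u/ and /e/, so it spirantizes to the fricative [v]. /d/ is a stop between vowels /a/ and /o/, so it spirantizes to the fricative [z]. /jaorerubeador/ → jaoreruveazor.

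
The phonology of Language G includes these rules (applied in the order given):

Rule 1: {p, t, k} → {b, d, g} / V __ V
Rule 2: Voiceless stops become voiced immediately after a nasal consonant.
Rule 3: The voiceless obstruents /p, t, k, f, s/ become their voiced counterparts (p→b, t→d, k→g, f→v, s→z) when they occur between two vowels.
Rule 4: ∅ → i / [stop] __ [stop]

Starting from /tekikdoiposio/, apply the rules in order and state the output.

tegikidoibozio

Rule 1 (intervocalic voicing): /k/ is a voiceless stop between vowels /e/ and /i/, so it voices to [g]. /p/ is a voiceless stop between vowels /i/ and /o/, so it voices to [b]. /tekikdoiposio/ → tegikdoibosio.
Rule 2 (post-nasal voicing): no segment meets the environment; /tegikdoibosio/ is unchanged.
Rule 3 (intervocalic voicing): /s/ is a voiceless obstruent between vowels /o/ and /i/, so it voices to [z]. /tegikdoibosio/ → tegikdoibozio.
Rule 4 (stop-cluster i-epenthesis): /k/ and /d/ form a stop–stop cluster, so [i] is inserted between them. /tegikdoibozio/ → tegikidoibozio.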